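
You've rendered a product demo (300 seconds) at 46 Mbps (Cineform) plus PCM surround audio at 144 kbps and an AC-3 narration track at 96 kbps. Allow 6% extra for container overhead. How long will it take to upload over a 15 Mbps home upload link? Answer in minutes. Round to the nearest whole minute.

16 minutes

Audio total: 144 + 96 = 240 kbps = 0.240 Mbps.
Total bitrate: 46.240 Mbps.
File: 46.240 Mbps × 300 s = 13872.0 Mb.
With 6% container overhead: ×1.06. → 14704.3 Mb.
At 15 Mbps: 14704.3 / 15 = 980.3 s ≈ 16.3 minutes.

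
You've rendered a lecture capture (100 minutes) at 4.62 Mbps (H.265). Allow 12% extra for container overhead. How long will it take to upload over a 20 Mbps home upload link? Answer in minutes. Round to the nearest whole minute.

26 minutes

100 min = 6000 s
File: 4.620 Mbps × 6000 s = 27720.0 Mb.
With 12% container overhead: ×1.12. → 31046.4 Mb.
At 20 Mbps: 31046.4 / 20 = 1552.3 s ≈ 25.9 minutes.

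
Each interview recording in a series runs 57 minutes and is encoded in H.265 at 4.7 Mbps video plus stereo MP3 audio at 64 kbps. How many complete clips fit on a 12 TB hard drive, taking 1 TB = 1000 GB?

57 min = 3420 s
Audio: 64 kbps = 0.064 Mbps.
Total bitrate: 4.764 Mbps.
Per item: 4.764 Mbps × 3420 s = 16,293 Mb = 2,037 MB.
Capacity: 12 TB = 96,000,000 Mb; 5892.14 items → 5892 complete.

5892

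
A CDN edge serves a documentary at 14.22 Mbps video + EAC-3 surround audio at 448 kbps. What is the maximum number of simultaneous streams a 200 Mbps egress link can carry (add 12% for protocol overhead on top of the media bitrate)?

Audio: 448 kbps = 0.448 Mbps.
Per-viewer media rate: 14.668 Mbps.
On the wire with 12% overhead: 16.428 Mbps.
200 Mbps = 200.0 Mbps; 200.0 / 16.428 = 12.17 → 12 viewers.

12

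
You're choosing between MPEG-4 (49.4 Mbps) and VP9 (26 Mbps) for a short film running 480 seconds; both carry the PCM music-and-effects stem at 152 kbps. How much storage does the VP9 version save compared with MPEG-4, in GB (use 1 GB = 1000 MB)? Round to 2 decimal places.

Audio: 152 kbps = 0.152 Mbps.
MPEG-4: 49.552 Mbps × 480 s = 23785.0 Mb = 2.973 GB.
VP9: 26.152 Mbps × 480 s = 12553.0 Mb = 1.569 GB.
Saving: 2.973 − 1.569 = 1.404 GB.

1.40 GB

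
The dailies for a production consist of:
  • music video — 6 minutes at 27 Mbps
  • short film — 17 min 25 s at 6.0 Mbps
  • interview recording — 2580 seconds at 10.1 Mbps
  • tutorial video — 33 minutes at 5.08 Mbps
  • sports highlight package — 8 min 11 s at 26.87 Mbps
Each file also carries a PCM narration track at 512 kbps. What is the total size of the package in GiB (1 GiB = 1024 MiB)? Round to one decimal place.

8.0 GiB

Audio: 512 kbps = 0.512 Mbps.
music video: 27.512 Mbps × 360 s = 9904.3 Mb
short film: 6.512 Mbps × 1045 s = 6805.0 Mb
interview recording: 10.612 Mbps × 2580 s = 27379.0 Mb
tutorial video: 5.592 Mbps × 1980 s = 11072.2 Mb
sports highlight package: 27.382 Mbps × 491 s = 13444.6 Mb
Total: 68605.0 Mb = 8575.6 MB.
= 7.987 GiB.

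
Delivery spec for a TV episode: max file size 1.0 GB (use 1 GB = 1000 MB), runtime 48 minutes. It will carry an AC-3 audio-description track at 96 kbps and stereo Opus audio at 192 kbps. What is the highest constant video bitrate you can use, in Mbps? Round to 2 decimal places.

Budget: 1.0 GB = 8000.0 Mb.
48 min = 2880 s
Total bitrate budget: 8000.0 Mb / 2880 s = 2.778 Mbps.
Audio total: 96 + 192 = 288 kbps = 0.288 Mbps.
Video: 2.778 − 0.288 = 2.490 Mbps.

2.49 Mbps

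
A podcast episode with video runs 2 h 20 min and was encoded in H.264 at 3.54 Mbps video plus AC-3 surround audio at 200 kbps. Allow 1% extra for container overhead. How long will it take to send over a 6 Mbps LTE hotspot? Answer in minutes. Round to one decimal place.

2 h 20 min = 140 min = 8400 s
Audio: 200 kbps = 0.200 Mbps.
Total bitrate: 3.740 Mbps.
File: 3.740 Mbps × 8400 s = 31416.0 Mb.
With 1% container overhead: ×1.01. → 31730.2 Mb.
At 6 Mbps: 31730.2 / 6 = 5288.4 s ≈ 88.1 minutes.

88.1 minutes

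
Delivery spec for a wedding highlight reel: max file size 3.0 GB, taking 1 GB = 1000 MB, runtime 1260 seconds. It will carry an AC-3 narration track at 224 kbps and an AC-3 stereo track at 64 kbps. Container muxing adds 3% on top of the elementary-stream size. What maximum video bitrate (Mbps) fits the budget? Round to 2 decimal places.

18.20 Mbps

Budget: 3.0 GB = 24000.0 Mb.
Stream payload after overhead: 24000.0 / 1.03 = 23301.0 Mb.
Total bitrate budget: 23301.0 Mb / 1260 s = 18.493 Mbps.
Audio total: 224 + 64 = 288 kbps = 0.288 Mbps.
Video: 18.493 − 0.288 = 18.205 Mbps.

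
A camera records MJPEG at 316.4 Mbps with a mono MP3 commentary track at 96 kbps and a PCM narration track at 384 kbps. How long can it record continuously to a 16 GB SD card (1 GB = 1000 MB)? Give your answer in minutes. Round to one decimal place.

Audio total: 96 + 384 = 480 kbps = 0.480 Mbps.
Total bitrate: 316.4 + 0.480 = 316.880 Mbps.
Capacity: 16 GB = 128,000 Mb.
Recording time: 128,000 / 316.880 = 403.9 s ≈ 6.73 minutes.

6.7 minutes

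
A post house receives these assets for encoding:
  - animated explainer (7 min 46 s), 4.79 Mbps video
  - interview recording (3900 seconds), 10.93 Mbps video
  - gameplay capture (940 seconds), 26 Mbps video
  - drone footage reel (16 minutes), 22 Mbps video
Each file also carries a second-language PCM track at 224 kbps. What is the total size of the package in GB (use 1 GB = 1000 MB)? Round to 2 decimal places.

Audio: 224 kbps = 0.224 Mbps.
animated explainer: 5.014 Mbps × 466 s = 2336.5 Mb
interview recording: 11.154 Mbps × 3900 s = 43500.6 Mb
gameplay capture: 26.224 Mbps × 940 s = 24650.6 Mb
drone footage reel: 22.224 Mbps × 960 s = 21335.0 Mb
Total: 91822.7 Mb = 11477.8 MB.
= 11.48 GB.

11.48 GB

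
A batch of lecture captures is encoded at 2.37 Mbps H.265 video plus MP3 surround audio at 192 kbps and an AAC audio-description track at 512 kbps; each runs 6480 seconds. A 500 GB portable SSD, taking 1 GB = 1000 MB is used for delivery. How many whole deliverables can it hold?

200

Audio total: 192 + 512 = 704 kbps = 0.704 Mbps.
Total bitrate: 3.074 Mbps.
Per item: 3.074 Mbps × 6480 s = 19,920 Mb = 2,490 MB.
Capacity: 500 GB = 4,000,000 Mb; 200.81 items → 200 complete.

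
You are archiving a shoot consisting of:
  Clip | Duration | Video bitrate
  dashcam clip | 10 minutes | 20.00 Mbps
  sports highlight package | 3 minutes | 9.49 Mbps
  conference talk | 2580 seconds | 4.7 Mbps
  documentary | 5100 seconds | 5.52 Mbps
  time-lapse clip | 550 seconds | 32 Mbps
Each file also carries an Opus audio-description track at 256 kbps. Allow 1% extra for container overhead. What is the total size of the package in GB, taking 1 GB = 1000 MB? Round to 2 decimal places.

Audio: 256 kbps = 0.256 Mbps.
dashcam clip: 20.256 Mbps × 600 s × 1.01 = 12275.1 Mb
sports highlight package: 9.746 Mbps × 180 s × 1.01 = 1771.8 Mb
conference talk: 4.956 Mbps × 2580 s × 1.01 = 12914.3 Mb
documentary: 5.776 Mbps × 5100 s × 1.01 = 29752.2 Mb
time-lapse clip: 32.256 Mbps × 550 s × 1.01 = 17918.2 Mb
Total: 74631.7 Mb = 9329.0 MB.
= 9.329 GB.

9.33 GB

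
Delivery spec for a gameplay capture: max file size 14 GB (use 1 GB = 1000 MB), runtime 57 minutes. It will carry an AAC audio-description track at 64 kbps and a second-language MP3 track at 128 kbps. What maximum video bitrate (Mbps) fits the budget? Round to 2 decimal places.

32.56 Mbps

Budget: 14 GB = 112000.0 Mb.
57 min = 3420 s
Total bitrate budget: 112000.0 Mb / 3420 s = 32.749 Mbps.
Audio total: 64 + 128 = 192 kbps = 0.192 Mbps.
Video: 32.749 − 0.192 = 32.557 Mbps.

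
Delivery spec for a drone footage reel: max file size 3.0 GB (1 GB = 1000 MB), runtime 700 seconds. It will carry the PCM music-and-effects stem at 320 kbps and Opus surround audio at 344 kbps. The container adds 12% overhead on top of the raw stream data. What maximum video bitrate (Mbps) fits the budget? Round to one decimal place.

29.9 Mbps

Budget: 3.0 GB = 24000.0 Mb.
Stream payload after overhead: 24000.0 / 1.12 = 21428.6 Mb.
Total bitrate budget: 21428.6 Mb / 700 s = 30.612 Mbps.
Audio total: 320 + 344 = 664 kbps = 0.664 Mbps.
Video: 30.612 − 0.664 = 29.948 Mbps.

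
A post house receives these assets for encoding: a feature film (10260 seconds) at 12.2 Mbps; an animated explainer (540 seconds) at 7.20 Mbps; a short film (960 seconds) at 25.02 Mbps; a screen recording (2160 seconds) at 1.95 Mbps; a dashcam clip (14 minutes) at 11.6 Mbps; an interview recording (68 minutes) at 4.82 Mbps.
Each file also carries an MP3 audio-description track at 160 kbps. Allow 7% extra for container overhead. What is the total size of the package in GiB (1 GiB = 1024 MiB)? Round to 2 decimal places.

23.63 GiB

Audio: 160 kbps = 0.160 Mbps.
feature film: 12.360 Mbps × 10260 s × 1.07 = 135690.6 Mb
animated explainer: 7.360 Mbps × 540 s × 1.07 = 4252.6 Mb
short film: 25.180 Mbps × 960 s × 1.07 = 25864.9 Mb
screen recording: 2.110 Mbps × 2160 s × 1.07 = 4876.6 Mb
dashcam clip: 11.760 Mbps × 840 s × 1.07 = 10569.9 Mb
interview recording: 4.980 Mbps × 4080 s × 1.07 = 21740.7 Mb
Total: 202995.3 Mb = 25374.4 MB.
= 23.63 GiB.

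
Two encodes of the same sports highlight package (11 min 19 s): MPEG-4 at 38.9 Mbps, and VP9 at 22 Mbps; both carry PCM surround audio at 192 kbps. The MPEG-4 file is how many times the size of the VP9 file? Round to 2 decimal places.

11 min 19 s = 679 s
Audio: 192 kbps = 0.192 Mbps.
MPEG-4: 39.092 Mbps × 679 s = 26543.5 Mb = 3.090 GiB.
VP9: 22.192 Mbps × 679 s = 15068.4 Mb = 1.754 GiB.
Ratio: 3.090 / 1.754 = 1.762.

1.76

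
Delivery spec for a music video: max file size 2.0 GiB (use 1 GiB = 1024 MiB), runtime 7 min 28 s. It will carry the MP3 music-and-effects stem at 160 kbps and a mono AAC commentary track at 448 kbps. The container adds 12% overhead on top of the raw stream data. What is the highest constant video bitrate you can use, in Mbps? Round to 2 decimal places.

Budget: 2.0 GiB = 17179.9 Mb.
Stream payload after overhead: 17179.9 / 1.12 = 15339.2 Mb.
7 min 28 s = 448 s
Total bitrate budget: 15339.2 Mb / 448 s = 34.239 Mbps.
Audio total: 160 + 448 = 608 kbps = 0.608 Mbps.
Video: 34.239 − 0.608 = 33.631 Mbps.

33.63 Mbps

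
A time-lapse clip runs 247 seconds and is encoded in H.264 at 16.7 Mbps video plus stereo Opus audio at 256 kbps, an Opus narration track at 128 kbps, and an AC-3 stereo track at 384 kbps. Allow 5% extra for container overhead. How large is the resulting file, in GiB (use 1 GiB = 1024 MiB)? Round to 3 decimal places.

0.527 GiB

Audio total: 256 + 128 + 384 = 768 kbps = 0.768 Mbps.
Total bitrate: 16.7 + 0.768 = 17.468 Mbps.
Stream data: 17.468 Mbps × 247 s = 4314.6 Mb.
With 5% container overhead: ×1.05.
4,530 Mb = 566,290,725 bytes ÷ 1,073,741,824 = 0.5274 GiB.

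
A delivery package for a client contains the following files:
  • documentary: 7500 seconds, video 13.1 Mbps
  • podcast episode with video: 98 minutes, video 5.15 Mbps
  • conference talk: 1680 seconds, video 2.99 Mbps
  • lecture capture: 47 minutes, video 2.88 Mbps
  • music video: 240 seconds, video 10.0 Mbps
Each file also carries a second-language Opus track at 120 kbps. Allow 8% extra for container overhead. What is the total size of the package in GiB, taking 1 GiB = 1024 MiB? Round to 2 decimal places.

18.39 GiB

Audio: 120 kbps = 0.120 Mbps.
documentary: 13.220 Mbps × 7500 s × 1.08 = 107082.0 Mb
podcast episode with video: 5.270 Mbps × 5880 s × 1.08 = 33466.6 Mb
conference talk: 3.110 Mbps × 1680 s × 1.08 = 5642.8 Mb
lecture capture: 3.000 Mbps × 2820 s × 1.08 = 9136.8 Mb
music video: 10.120 Mbps × 240 s × 1.08 = 2623.1 Mb
Total: 157951.3 Mb = 19743.9 MB.
= 18.39 GiB.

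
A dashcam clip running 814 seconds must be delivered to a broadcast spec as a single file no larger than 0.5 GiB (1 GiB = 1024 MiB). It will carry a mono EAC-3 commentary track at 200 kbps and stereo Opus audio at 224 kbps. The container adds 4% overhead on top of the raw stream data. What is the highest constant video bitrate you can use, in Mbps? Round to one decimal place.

4.6 Mbps

Budget: 0.5 GiB = 4295.0 Mb.
Stream payload after overhead: 4295.0 / 1.04 = 4129.8 Mb.
Total bitrate budget: 4129.8 Mb / 814 s = 5.073 Mbps.
Audio total: 200 + 224 = 424 kbps = 0.424 Mbps.
Video: 5.073 − 0.424 = 4.649 Mbps.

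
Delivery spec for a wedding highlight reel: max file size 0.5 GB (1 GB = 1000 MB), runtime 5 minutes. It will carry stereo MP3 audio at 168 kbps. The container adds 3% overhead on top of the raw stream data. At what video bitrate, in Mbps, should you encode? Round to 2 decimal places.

12.78 Mbps

Budget: 0.5 GB = 4000.0 Mb.
Stream payload after overhead: 4000.0 / 1.03 = 3883.5 Mb.
5 min = 300 s
Total bitrate budget: 3883.5 Mb / 300 s = 12.945 Mbps.
Audio: 168 kbps = 0.168 Mbps.
Video: 12.945 − 0.168 = 12.777 Mbps.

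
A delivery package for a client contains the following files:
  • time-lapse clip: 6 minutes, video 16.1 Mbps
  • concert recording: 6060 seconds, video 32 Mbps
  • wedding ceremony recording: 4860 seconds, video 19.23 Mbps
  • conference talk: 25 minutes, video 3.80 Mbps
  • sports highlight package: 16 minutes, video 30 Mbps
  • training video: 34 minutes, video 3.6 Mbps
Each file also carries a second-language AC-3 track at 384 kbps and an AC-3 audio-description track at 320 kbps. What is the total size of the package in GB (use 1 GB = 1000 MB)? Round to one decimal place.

43.3 GB

Audio total: 384 + 320 = 704 kbps = 0.704 Mbps.
time-lapse clip: 16.804 Mbps × 360 s = 6049.4 Mb
concert recording: 32.704 Mbps × 6060 s = 198186.2 Mb
wedding ceremony recording: 19.934 Mbps × 4860 s = 96879.2 Mb
conference talk: 4.504 Mbps × 1500 s = 6756.0 Mb
sports highlight package: 30.704 Mbps × 960 s = 29475.8 Mb
training video: 4.304 Mbps × 2040 s = 8780.2 Mb
Total: 346126.9 Mb = 43265.9 MB.
= 43.27 GB.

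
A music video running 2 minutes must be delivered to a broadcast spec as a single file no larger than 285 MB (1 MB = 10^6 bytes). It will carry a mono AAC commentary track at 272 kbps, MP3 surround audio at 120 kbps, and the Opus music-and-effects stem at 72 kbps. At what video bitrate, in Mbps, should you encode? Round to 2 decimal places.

Budget: 285 MB = 2280.0 Mb.
2 min = 120 s
Total bitrate budget: 2280.0 Mb / 120 s = 19.000 Mbps.
Audio total: 272 + 120 + 72 = 464 kbps = 0.464 Mbps.
Video: 19.000 − 0.464 = 18.536 Mbps.

18.54 Mbps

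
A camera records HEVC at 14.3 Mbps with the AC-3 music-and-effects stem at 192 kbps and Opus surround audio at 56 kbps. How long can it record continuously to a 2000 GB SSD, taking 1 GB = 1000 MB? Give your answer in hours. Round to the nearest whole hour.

306 hours

Audio total: 192 + 56 = 248 kbps = 0.248 Mbps.
Total bitrate: 14.3 + 0.248 = 14.548 Mbps.
Capacity: 2000 GB = 16,000,000 Mb.
Recording time: 16,000,000 / 14.548 = 1,099,808 s ≈ 306 hours.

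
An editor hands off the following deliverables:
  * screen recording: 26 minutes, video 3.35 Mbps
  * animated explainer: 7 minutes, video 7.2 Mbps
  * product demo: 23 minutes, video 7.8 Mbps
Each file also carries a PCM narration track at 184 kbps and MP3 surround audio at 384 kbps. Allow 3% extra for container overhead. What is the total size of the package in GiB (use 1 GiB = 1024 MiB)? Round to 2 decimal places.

2.51 GiB

Audio total: 184 + 384 = 568 kbps = 0.568 Mbps.
screen recording: 3.918 Mbps × 1560 s × 1.03 = 6295.4 Mb
animated explainer: 7.768 Mbps × 420 s × 1.03 = 3360.4 Mb
product demo: 8.368 Mbps × 1380 s × 1.03 = 11894.3 Mb
Total: 21550.2 Mb = 2693.8 MB.
= 2.509 GiB.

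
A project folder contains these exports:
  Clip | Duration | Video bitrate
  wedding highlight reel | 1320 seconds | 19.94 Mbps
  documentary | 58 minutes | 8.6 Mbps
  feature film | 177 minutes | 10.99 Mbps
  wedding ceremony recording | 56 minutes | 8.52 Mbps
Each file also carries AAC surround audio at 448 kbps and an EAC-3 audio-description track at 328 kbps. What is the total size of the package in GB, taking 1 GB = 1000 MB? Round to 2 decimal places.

27.02 GB

Audio total: 448 + 328 = 776 kbps = 0.776 Mbps.
wedding highlight reel: 20.716 Mbps × 1320 s = 27345.1 Mb
documentary: 9.376 Mbps × 3480 s = 32628.5 Mb
feature film: 11.766 Mbps × 10620 s = 124954.9 Mb
wedding ceremony recording: 9.296 Mbps × 3360 s = 31234.6 Mb
Total: 216163.1 Mb = 27020.4 MB.
= 27.02 GB.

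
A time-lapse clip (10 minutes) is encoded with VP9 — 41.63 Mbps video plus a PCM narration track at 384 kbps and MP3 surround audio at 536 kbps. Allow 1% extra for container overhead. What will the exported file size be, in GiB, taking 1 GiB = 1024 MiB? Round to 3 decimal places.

3.002 GiB

10 min = 600 s
Audio total: 384 + 536 = 920 kbps = 0.920 Mbps.
Total bitrate: 41.63 + 0.920 = 42.550 Mbps.
Stream data: 42.550 Mbps × 600 s = 25530.0 Mb.
With 1% container overhead: ×1.01.
25,785 Mb = 3,223,162,500 bytes ÷ 1,073,741,824 = 3.002 GiB.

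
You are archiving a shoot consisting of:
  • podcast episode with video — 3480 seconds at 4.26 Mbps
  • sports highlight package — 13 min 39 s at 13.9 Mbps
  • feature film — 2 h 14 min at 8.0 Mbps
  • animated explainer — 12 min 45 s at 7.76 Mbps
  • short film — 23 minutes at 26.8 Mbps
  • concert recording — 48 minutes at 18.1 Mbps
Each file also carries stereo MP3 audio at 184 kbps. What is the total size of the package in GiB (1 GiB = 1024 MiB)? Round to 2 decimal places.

Audio: 184 kbps = 0.184 Mbps.
podcast episode with video: 4.444 Mbps × 3480 s = 15465.1 Mb
sports highlight package: 14.084 Mbps × 819 s = 11534.8 Mb
feature film: 8.184 Mbps × 8040 s = 65799.4 Mb
animated explainer: 7.944 Mbps × 765 s = 6077.2 Mb
short film: 26.984 Mbps × 1380 s = 37237.9 Mb
concert recording: 18.284 Mbps × 2880 s = 52657.9 Mb
Total: 188772.3 Mb = 23596.5 MB.
= 21.98 GiB.

21.98 GiB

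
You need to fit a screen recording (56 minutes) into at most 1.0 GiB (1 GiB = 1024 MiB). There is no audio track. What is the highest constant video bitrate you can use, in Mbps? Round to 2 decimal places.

2.56 Mbps

Budget: 1.0 GiB = 8589.9 Mb.
56 min = 3360 s
Total bitrate budget: 8589.9 Mb / 3360 s = 2.557 Mbps.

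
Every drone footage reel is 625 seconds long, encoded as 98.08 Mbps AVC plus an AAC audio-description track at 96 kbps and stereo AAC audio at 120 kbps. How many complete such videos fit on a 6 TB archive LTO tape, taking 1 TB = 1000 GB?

Audio total: 96 + 120 = 216 kbps = 0.216 Mbps.
Total bitrate: 98.296 Mbps.
Per item: 98.296 Mbps × 625 s = 61,435 Mb = 7,679 MB.
Capacity: 6 TB = 48,000,000 Mb; 781.31 items → 781 complete.

781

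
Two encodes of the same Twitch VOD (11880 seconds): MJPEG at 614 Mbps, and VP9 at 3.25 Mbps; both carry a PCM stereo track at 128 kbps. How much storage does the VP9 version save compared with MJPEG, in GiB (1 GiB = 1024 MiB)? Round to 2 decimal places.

Audio: 128 kbps = 0.128 Mbps.
MJPEG: 614.128 Mbps × 11880 s = 7295840.6 Mb = 849.348 GiB.
VP9: 3.378 Mbps × 11880 s = 40130.6 Mb = 4.672 GiB.
Saving: 849.348 − 4.672 = 844.676 GiB.

844.68 GiB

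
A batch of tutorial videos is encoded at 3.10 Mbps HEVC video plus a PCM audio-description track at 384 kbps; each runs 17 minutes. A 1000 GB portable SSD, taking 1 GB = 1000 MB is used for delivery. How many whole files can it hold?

17 min = 1020 s
Audio: 384 kbps = 0.384 Mbps.
Total bitrate: 3.484 Mbps.
Per item: 3.484 Mbps × 1020 s = 3,554 Mb = 444.2 MB.
Capacity: 1000 GB = 8,000,000 Mb; 2251.19 items → 2251 complete.

2251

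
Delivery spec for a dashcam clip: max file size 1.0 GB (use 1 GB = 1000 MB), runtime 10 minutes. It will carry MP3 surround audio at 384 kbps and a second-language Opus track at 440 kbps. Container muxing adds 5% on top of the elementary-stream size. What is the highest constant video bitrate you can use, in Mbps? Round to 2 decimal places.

11.87 Mbps

Budget: 1.0 GB = 8000.0 Mb.
Stream payload after overhead: 8000.0 / 1.05 = 7619.0 Mb.
10 min = 600 s
Total bitrate budget: 7619.0 Mb / 600 s = 12.698 Mbps.
Audio total: 384 + 440 = 824 kbps = 0.824 Mbps.
Video: 12.698 − 0.824 = 11.874 Mbps.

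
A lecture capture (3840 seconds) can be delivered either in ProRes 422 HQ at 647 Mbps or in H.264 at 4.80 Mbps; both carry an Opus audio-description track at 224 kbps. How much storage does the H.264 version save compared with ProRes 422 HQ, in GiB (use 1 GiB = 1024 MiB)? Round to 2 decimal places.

Audio: 224 kbps = 0.224 Mbps.
ProRes 422 HQ: 647.224 Mbps × 3840 s = 2485340.2 Mb = 289.332 GiB.
H.264: 5.024 Mbps × 3840 s = 19292.2 Mb = 2.246 GiB.
Saving: 289.332 − 2.246 = 287.086 GiB.

287.09 GiB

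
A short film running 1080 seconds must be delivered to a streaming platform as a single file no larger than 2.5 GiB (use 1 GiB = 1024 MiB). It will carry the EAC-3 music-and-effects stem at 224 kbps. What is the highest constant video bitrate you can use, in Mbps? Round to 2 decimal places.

Budget: 2.5 GiB = 21474.8 Mb.
Total bitrate budget: 21474.8 Mb / 1080 s = 19.884 Mbps.
Audio: 224 kbps = 0.224 Mbps.
Video: 19.884 − 0.224 = 19.660 Mbps.

19.66 Mbps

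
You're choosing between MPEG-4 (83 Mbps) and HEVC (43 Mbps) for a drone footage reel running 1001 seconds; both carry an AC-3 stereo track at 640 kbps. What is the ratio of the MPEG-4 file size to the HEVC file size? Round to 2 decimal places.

1.92

Audio: 640 kbps = 0.640 Mbps.
MPEG-4: 83.640 Mbps × 1001 s = 83723.6 Mb = 9.747 GiB.
HEVC: 43.640 Mbps × 1001 s = 43683.6 Mb = 5.085 GiB.
Ratio: 9.747 / 5.085 = 1.917.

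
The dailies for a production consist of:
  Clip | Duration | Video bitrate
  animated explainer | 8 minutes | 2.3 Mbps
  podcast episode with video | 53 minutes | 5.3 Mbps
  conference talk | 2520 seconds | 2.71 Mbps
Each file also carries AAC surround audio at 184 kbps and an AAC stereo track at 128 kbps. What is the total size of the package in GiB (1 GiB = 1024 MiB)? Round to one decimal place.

Audio total: 184 + 128 = 312 kbps = 0.312 Mbps.
animated explainer: 2.612 Mbps × 480 s = 1253.8 Mb
podcast episode with video: 5.612 Mbps × 3180 s = 17846.2 Mb
conference talk: 3.022 Mbps × 2520 s = 7615.4 Mb
Total: 26715.4 Mb = 3339.4 MB.
= 3.110 GiB.

3.1 GiB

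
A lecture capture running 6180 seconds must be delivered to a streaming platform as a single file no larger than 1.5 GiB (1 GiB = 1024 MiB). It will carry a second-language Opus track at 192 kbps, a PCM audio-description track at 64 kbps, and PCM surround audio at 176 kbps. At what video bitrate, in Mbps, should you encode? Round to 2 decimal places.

Budget: 1.5 GiB = 12884.9 Mb.
Total bitrate budget: 12884.9 Mb / 6180 s = 2.085 Mbps.
Audio total: 192 + 64 + 176 = 432 kbps = 0.432 Mbps.
Video: 2.085 − 0.432 = 1.653 Mbps.

1.65 Mbps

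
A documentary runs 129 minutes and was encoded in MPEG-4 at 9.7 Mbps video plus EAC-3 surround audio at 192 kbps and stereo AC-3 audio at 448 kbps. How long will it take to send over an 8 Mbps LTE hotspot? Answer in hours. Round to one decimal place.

129 min = 7740 s
Audio total: 192 + 448 = 640 kbps = 0.640 Mbps.
Total bitrate: 10.340 Mbps.
File: 10.340 Mbps × 7740 s = 80031.6 Mb.
At 8 Mbps: 80031.6 / 8 = 10004.0 s ≈ 2.78 hours.

2.8 hours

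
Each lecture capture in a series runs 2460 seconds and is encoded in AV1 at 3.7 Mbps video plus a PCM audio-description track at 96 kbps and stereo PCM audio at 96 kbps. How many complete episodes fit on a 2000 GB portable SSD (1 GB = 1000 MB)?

Audio total: 96 + 96 = 192 kbps = 0.192 Mbps.
Total bitrate: 3.892 Mbps.
Per item: 3.892 Mbps × 2460 s = 9,574 Mb = 1,197 MB.
Capacity: 2000 GB = 16,000,000 Mb; 1671.14 items → 1671 complete.

1671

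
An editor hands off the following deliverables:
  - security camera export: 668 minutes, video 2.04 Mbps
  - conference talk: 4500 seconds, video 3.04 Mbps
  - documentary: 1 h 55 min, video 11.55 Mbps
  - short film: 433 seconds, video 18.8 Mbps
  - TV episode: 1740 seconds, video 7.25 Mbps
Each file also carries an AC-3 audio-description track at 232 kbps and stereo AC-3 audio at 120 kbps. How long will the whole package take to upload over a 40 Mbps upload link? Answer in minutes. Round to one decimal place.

89.5 minutes

Audio total: 232 + 120 = 352 kbps = 0.352 Mbps.
security camera export: 2.392 Mbps × 40080 s = 95871.4 Mb
conference talk: 3.392 Mbps × 4500 s = 15264.0 Mb
documentary: 11.902 Mbps × 6900 s = 82123.8 Mb
short film: 19.152 Mbps × 433 s = 8292.8 Mb
TV episode: 7.602 Mbps × 1740 s = 13227.5 Mb
Total: 214779.5 Mb = 26847.4 MB.
At 40 Mbps: 214779.5 / 40 = 5369 s ≈ 89.5 minutes.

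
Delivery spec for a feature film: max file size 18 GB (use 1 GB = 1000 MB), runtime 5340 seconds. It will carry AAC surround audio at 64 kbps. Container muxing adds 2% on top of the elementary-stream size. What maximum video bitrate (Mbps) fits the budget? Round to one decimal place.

26.4 Mbps

Budget: 18 GB = 144000.0 Mb.
Stream payload after overhead: 144000.0 / 1.02 = 141176.5 Mb.
Total bitrate budget: 141176.5 Mb / 5340 s = 26.438 Mbps.
Audio: 64 kbps = 0.064 Mbps.
Video: 26.438 − 0.064 = 26.374 Mbps.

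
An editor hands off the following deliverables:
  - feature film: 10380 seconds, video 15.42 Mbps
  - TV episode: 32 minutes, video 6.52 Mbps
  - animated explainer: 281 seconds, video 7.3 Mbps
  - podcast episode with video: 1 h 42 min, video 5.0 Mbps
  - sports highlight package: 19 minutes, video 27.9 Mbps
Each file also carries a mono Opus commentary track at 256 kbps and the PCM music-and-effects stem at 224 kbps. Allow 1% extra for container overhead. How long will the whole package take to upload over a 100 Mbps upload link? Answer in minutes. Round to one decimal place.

Audio total: 256 + 224 = 480 kbps = 0.480 Mbps.
feature film: 15.900 Mbps × 10380 s × 1.01 = 166692.4 Mb
TV episode: 7.000 Mbps × 1920 s × 1.01 = 13574.4 Mb
animated explainer: 7.780 Mbps × 281 s × 1.01 = 2208.0 Mb
podcast episode with video: 5.480 Mbps × 6120 s × 1.01 = 33873.0 Mb
sports highlight package: 28.380 Mbps × 1140 s × 1.01 = 32676.7 Mb
Total: 249024.6 Mb = 31128.1 MB.
At 100 Mbps: 249024.6 / 100 = 2490 s ≈ 41.5 minutes.

41.5 minutes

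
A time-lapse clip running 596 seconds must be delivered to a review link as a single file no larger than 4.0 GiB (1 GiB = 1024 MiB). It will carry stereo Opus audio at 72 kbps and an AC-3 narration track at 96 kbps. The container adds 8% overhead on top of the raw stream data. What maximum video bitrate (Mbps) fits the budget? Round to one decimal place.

53.2 Mbps

Budget: 4.0 GiB = 34359.7 Mb.
Stream payload after overhead: 34359.7 / 1.08 = 31814.6 Mb.
Total bitrate budget: 31814.6 Mb / 596 s = 53.380 Mbps.
Audio total: 72 + 96 = 168 kbps = 0.168 Mbps.
Video: 53.380 − 0.168 = 53.212 Mbps.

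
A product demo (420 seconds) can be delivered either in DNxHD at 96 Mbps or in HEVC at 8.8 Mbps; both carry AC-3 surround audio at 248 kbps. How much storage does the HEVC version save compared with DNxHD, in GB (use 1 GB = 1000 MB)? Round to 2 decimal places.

4.58 GB

Audio: 248 kbps = 0.248 Mbps.
DNxHD: 96.248 Mbps × 420 s = 40424.2 Mb = 5.053 GB.
HEVC: 9.048 Mbps × 420 s = 3800.2 Mb = 0.475 GB.
Saving: 5.053 − 0.475 = 4.578 GB.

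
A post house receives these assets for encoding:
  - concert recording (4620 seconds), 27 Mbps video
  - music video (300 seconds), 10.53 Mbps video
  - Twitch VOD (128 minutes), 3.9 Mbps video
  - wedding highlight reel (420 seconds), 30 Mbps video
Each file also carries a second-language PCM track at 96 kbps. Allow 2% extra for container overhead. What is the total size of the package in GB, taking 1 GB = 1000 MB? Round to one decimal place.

21.9 GB

Audio: 96 kbps = 0.096 Mbps.
concert recording: 27.096 Mbps × 4620 s × 1.02 = 127687.2 Mb
music video: 10.626 Mbps × 300 s × 1.02 = 3251.6 Mb
Twitch VOD: 3.996 Mbps × 7680 s × 1.02 = 31303.1 Mb
wedding highlight reel: 30.096 Mbps × 420 s × 1.02 = 12893.1 Mb
Total: 175134.9 Mb = 21891.9 MB.
= 21.89 GB.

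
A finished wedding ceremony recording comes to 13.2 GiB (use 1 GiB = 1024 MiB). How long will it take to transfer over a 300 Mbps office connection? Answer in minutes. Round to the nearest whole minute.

6 minutes

File: 13.2 GiB = 113387.1 Mb.
At 300 Mbps: 113387.1 / 300 = 378.0 s ≈ 6.3 minutes.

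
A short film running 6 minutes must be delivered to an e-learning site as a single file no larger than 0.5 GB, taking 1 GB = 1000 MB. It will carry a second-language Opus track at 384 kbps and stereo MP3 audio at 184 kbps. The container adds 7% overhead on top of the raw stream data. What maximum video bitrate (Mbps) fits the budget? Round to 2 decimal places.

9.82 Mbps

Budget: 0.5 GB = 4000.0 Mb.
Stream payload after overhead: 4000.0 / 1.07 = 3738.3 Mb.
6 min = 360 s
Total bitrate budget: 3738.3 Mb / 360 s = 10.384 Mbps.
Audio total: 384 + 184 = 568 kbps = 0.568 Mbps.
Video: 10.384 − 0.568 = 9.816 Mbps.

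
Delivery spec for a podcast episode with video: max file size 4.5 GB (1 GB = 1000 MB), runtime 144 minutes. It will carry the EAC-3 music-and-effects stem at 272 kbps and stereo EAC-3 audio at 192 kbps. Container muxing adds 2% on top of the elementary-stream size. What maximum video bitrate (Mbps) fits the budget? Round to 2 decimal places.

Budget: 4.5 GB = 36000.0 Mb.
Stream payload after overhead: 36000.0 / 1.02 = 35294.1 Mb.
144 min = 8640 s
Total bitrate budget: 35294.1 Mb / 8640 s = 4.085 Mbps.
Audio total: 272 + 192 = 464 kbps = 0.464 Mbps.
Video: 4.085 − 0.464 = 3.621 Mbps.

3.62 Mbps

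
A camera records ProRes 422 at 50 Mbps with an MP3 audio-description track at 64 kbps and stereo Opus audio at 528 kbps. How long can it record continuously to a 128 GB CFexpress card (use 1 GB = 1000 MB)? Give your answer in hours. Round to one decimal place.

Audio total: 64 + 528 = 592 kbps = 0.592 Mbps.
Total bitrate: 50 + 0.592 = 50.592 Mbps.
Capacity: 128 GB = 1,024,000 Mb.
Recording time: 1,024,000 / 50.592 = 20,240 s ≈ 5.62 hours.

5.6 hours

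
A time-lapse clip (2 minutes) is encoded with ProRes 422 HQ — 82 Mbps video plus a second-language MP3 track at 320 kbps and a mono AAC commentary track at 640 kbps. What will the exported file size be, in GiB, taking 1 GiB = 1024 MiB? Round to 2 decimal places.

1.16 GiB

2 min = 120 s
Audio total: 320 + 640 = 960 kbps = 0.960 Mbps.
Total bitrate: 82 + 0.960 = 82.960 Mbps.
Stream data: 82.960 Mbps × 120 s = 9955.2 Mb.
9,955 Mb = 1,244,400,000 bytes ÷ 1,073,741,824 = 1.159 GiB.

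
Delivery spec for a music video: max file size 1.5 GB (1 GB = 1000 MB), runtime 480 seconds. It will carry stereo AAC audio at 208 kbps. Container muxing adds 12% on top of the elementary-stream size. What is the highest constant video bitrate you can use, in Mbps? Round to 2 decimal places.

Budget: 1.5 GB = 12000.0 Mb.
Stream payload after overhead: 12000.0 / 1.12 = 10714.3 Mb.
Total bitrate budget: 10714.3 Mb / 480 s = 22.321 Mbps.
Audio: 208 kbps = 0.208 Mbps.
Video: 22.321 − 0.208 = 22.113 Mbps.

22.11 Mbps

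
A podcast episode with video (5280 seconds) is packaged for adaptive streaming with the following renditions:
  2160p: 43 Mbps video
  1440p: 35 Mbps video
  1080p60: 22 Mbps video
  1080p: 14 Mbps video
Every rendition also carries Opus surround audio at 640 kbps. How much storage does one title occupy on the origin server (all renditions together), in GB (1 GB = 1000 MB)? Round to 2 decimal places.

Audio: 640 kbps = 0.640 Mbps.
Sum of rendition bitrates: (43+0.640) + (35+0.640) + (22+0.640) + (14+0.640) = 116.560 Mbps.
× 5280 s = 615,437 Mb = 76,930 MB = 76.93 GB.

76.93 GB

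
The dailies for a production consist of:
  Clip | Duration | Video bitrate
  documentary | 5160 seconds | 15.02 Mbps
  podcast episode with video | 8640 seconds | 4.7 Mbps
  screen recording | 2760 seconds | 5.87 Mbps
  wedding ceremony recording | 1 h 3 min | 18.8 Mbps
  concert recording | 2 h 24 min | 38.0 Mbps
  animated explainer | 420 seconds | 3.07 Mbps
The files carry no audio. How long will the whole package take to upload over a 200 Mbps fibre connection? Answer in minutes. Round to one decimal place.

44.6 minutes

documentary: 15.020 Mbps × 5160 s = 77503.2 Mb
podcast episode with video: 4.700 Mbps × 8640 s = 40608.0 Mb
screen recording: 5.870 Mbps × 2760 s = 16201.2 Mb
wedding ceremony recording: 18.800 Mbps × 3780 s = 71064.0 Mb
concert recording: 38.000 Mbps × 8640 s = 328320.0 Mb
animated explainer: 3.070 Mbps × 420 s = 1289.4 Mb
Total: 534985.8 Mb = 66873.2 MB.
At 200 Mbps: 534985.8 / 200 = 2675 s ≈ 44.6 minutes.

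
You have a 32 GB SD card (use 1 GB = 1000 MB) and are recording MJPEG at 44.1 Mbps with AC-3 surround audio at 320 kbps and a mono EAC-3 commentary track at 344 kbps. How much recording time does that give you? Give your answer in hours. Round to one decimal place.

1.6 hours

Audio total: 320 + 344 = 664 kbps = 0.664 Mbps.
Total bitrate: 44.1 + 0.664 = 44.764 Mbps.
Capacity: 32 GB = 256,000 Mb.
Recording time: 256,000 / 44.764 = 5,719 s ≈ 1.59 hours.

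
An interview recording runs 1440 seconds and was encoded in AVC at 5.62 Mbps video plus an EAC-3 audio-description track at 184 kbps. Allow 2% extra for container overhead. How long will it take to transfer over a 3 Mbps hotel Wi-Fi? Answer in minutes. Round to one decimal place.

47.4 minutes

Audio: 184 kbps = 0.184 Mbps.
Total bitrate: 5.804 Mbps.
File: 5.804 Mbps × 1440 s = 8357.8 Mb.
With 2% container overhead: ×1.02. → 8524.9 Mb.
At 3 Mbps: 8524.9 / 3 = 2841.6 s ≈ 47.4 minutes.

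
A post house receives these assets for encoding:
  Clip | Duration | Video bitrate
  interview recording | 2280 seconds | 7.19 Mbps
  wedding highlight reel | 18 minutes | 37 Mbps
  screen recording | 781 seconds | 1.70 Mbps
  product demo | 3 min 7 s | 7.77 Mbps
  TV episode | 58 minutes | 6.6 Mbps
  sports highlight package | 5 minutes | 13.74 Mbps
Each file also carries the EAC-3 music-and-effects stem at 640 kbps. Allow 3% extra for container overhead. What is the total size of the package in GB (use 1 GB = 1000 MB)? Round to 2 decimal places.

Audio: 640 kbps = 0.640 Mbps.
interview recording: 7.830 Mbps × 2280 s × 1.03 = 18388.0 Mb
wedding highlight reel: 37.640 Mbps × 1080 s × 1.03 = 41870.7 Mb
screen recording: 2.340 Mbps × 781 s × 1.03 = 1882.4 Mb
product demo: 8.410 Mbps × 187 s × 1.03 = 1619.9 Mb
TV episode: 7.240 Mbps × 3480 s × 1.03 = 25951.1 Mb
sports highlight package: 14.380 Mbps × 300 s × 1.03 = 4443.4 Mb
Total: 94155.4 Mb = 11769.4 MB.
= 11.77 GB.

11.77 GB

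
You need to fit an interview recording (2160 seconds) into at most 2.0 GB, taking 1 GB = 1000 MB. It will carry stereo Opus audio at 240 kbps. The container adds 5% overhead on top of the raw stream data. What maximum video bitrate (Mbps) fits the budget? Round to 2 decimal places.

Budget: 2.0 GB = 16000.0 Mb.
Stream payload after overhead: 16000.0 / 1.05 = 15238.1 Mb.
Total bitrate budget: 15238.1 Mb / 2160 s = 7.055 Mbps.
Audio: 240 kbps = 0.240 Mbps.
Video: 7.055 − 0.240 = 6.815 Mbps.

6.81 Mbps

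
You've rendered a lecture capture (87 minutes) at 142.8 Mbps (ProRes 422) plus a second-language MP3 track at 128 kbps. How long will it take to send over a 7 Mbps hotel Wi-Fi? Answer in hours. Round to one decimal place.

29.6 hours

87 min = 5220 s
Audio: 128 kbps = 0.128 Mbps.
Total bitrate: 142.928 Mbps.
File: 142.928 Mbps × 5220 s = 746084.2 Mb.
At 7 Mbps: 746084.2 / 7 = 106583.5 s ≈ 29.6 hours.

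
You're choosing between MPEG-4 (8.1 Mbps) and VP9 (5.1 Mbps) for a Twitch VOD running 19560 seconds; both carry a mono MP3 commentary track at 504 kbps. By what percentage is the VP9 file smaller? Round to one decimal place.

Audio: 504 kbps = 0.504 Mbps.
MPEG-4: 8.604 Mbps × 19560 s = 168294.2 Mb = 21.037 GB.
VP9: 5.604 Mbps × 19560 s = 109614.2 Mb = 13.702 GB.
Reduction: (1 − 13.702/21.037) × 100 = 34.87%.

34.9%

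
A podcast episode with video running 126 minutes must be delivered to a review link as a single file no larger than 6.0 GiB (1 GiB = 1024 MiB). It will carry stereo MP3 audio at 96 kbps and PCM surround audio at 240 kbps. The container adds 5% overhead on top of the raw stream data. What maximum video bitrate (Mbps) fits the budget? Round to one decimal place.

6.2 Mbps

Budget: 6.0 GiB = 51539.6 Mb.
Stream payload after overhead: 51539.6 / 1.05 = 49085.3 Mb.
126 min = 7560 s
Total bitrate budget: 49085.3 Mb / 7560 s = 6.493 Mbps.
Audio total: 96 + 240 = 336 kbps = 0.336 Mbps.
Video: 6.493 − 0.336 = 6.157 Mbps.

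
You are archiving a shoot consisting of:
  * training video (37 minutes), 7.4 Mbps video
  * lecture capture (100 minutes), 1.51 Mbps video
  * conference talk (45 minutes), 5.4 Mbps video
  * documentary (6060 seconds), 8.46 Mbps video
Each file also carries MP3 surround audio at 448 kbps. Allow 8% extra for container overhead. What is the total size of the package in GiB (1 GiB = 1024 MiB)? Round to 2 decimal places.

12.44 GiB

Audio: 448 kbps = 0.448 Mbps.
training video: 7.848 Mbps × 2220 s × 1.08 = 18816.4 Mb
lecture capture: 1.958 Mbps × 6000 s × 1.08 = 12687.8 Mb
conference talk: 5.848 Mbps × 2700 s × 1.08 = 17052.8 Mb
documentary: 8.908 Mbps × 6060 s × 1.08 = 58301.1 Mb
Total: 106858.1 Mb = 13357.3 MB.
= 12.44 GiB.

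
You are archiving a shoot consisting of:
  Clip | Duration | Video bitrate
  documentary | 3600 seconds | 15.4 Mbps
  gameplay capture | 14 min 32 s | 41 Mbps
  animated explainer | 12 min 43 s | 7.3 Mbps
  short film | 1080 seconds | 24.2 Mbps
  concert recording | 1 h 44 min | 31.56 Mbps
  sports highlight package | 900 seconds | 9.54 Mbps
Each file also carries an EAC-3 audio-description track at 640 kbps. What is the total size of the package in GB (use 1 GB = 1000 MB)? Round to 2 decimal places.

42.13 GB

Audio: 640 kbps = 0.640 Mbps.
documentary: 16.040 Mbps × 3600 s = 57744.0 Mb
gameplay capture: 41.640 Mbps × 872 s = 36310.1 Mb
animated explainer: 7.940 Mbps × 763 s = 6058.2 Mb
short film: 24.840 Mbps × 1080 s = 26827.2 Mb
concert recording: 32.200 Mbps × 6240 s = 200928.0 Mb
sports highlight package: 10.180 Mbps × 900 s = 9162.0 Mb
Total: 337029.5 Mb = 42128.7 MB.
= 42.13 GB.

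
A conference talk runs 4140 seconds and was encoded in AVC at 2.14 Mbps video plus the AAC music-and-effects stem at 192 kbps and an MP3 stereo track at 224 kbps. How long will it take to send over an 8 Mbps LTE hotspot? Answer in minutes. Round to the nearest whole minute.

22 minutes

Audio total: 192 + 224 = 416 kbps = 0.416 Mbps.
Total bitrate: 2.556 Mbps.
File: 2.556 Mbps × 4140 s = 10581.8 Mb.
At 8 Mbps: 10581.8 / 8 = 1322.7 s ≈ 22 minutes.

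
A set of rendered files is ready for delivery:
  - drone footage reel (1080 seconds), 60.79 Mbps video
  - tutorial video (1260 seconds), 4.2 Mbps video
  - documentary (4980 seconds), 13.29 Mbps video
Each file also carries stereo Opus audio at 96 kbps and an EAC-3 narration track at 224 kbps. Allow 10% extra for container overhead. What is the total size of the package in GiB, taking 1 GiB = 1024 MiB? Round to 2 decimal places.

17.86 GiB

Audio total: 96 + 224 = 320 kbps = 0.320 Mbps.
drone footage reel: 61.110 Mbps × 1080 s × 1.10 = 72598.7 Mb
tutorial video: 4.520 Mbps × 1260 s × 1.10 = 6264.7 Mb
documentary: 13.610 Mbps × 4980 s × 1.10 = 74555.6 Mb
Total: 153419.0 Mb = 19177.4 MB.
= 17.86 GiB.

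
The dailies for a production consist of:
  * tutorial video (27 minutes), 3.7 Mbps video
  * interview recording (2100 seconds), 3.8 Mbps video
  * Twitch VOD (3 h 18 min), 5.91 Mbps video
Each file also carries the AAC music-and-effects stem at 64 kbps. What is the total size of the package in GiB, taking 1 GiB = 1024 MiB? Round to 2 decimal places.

9.92 GiB

Audio: 64 kbps = 0.064 Mbps.
tutorial video: 3.764 Mbps × 1620 s = 6097.7 Mb
interview recording: 3.864 Mbps × 2100 s = 8114.4 Mb
Twitch VOD: 5.974 Mbps × 11880 s = 70971.1 Mb
Total: 85183.2 Mb = 10647.9 MB.
= 9.917 GiB.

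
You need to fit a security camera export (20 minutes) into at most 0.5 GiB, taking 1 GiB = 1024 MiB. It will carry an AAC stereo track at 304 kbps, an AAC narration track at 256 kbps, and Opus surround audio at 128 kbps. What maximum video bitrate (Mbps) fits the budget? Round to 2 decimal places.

Budget: 0.5 GiB = 4295.0 Mb.
20 min = 1200 s
Total bitrate budget: 4295.0 Mb / 1200 s = 3.579 Mbps.
Audio total: 304 + 256 + 128 = 688 kbps = 0.688 Mbps.
Video: 3.579 − 0.688 = 2.891 Mbps.

2.89 Mbps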